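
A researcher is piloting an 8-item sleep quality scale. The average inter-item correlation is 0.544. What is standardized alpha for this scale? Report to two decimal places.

Standardized α = k·r̄ / (1 + (k−1)·r̄) = 8 × 0.544 / (1 + 7 × 0.544)
  = 4.3520 / 4.8080 = 0.91

α = 0.91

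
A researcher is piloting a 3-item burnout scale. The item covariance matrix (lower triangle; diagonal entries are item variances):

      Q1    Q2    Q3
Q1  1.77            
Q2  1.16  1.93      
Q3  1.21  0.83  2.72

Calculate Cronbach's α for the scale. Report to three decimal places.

α = 0.749

sum of item variances = 1.77 + 1.93 + 2.72 = 6.42
Σ_{i<j} σ_ij = 3.20
σ²_T = 6.42 + 2 × 3.20 = 12.82
α = (k/(k−1))·(1 − sum of item variances/σ²_T) = (3/2)·(1 − 6.42/12.82) = 0.749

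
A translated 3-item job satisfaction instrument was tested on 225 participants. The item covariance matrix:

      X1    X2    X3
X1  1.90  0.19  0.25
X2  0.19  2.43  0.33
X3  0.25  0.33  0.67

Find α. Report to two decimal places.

α = 0.35

sum of item variances = 1.90 + 2.43 + 0.67 = 5.00
Sum of the distinct covariances = 0.77
σ²_total = 5.00 + 2 × 0.77 = 6.54
α = (k/(k−1))·(1 − sum of item variances/σ²_total) = (3/2)·(1 − 5.00/6.54) = 0.35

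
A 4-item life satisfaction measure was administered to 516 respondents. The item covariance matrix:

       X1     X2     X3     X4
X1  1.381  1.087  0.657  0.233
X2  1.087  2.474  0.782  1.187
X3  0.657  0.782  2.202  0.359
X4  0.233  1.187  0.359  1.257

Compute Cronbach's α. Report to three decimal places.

Σσᵢ² = 1.381 + 2.474 + 2.202 + 1.257 = 7.314
Σ_{i<j} σ_ij = 4.305
total variance = 7.314 + 2 × 4.305 = 15.924
α = (k/(k−1))·(1 − Σσᵢ²/total variance) = (4/3)·(1 − 7.314/15.924) = 0.721

α = 0.721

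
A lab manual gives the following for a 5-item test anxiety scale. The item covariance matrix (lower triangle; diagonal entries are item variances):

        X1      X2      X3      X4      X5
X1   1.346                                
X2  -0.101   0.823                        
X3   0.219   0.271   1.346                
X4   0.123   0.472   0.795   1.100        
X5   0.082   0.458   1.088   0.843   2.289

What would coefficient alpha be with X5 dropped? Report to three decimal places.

Remaining items: X1, X2, X3, X4 (k = 4).
ΣVar(i) = 1.346 + 0.823 + 1.346 + 1.100 = 4.615
σ²_T = 4.615 + 2 × 1.779 = 8.173
α (item deleted) = (4/3)·(1 − 4.615/8.173) = 0.580

coefficient alpha = 0.580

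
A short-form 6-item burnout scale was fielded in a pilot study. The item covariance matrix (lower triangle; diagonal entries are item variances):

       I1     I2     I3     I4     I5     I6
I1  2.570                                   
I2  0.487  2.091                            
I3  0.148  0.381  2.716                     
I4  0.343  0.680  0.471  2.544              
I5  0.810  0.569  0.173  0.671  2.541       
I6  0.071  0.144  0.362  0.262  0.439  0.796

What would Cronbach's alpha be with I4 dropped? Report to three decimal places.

Remaining items: I1, I2, I3, I5, I6 (k = 5).
sum of item variances = 2.570 + 2.091 + 2.716 + 2.541 + 0.796 = 10.714
σ²_total = 10.714 + 2 × 3.584 = 17.882
α (item deleted) = (5/4)·(1 − 10.714/17.882) = 0.501

α = 0.501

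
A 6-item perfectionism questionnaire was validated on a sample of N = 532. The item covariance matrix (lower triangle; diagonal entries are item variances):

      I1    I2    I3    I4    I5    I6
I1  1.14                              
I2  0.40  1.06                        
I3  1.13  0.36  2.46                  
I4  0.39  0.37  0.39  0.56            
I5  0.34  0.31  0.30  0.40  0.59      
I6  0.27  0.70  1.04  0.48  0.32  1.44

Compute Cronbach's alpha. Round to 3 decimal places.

Cronbach's alpha = 0.798

Σσᵢ² = 1.14 + 1.06 + 2.46 + 0.56 + 0.59 + 1.44 = 7.25
Sum of off-diagonal covariances = 7.20
total variance = 7.25 + 2 × 7.20 = 21.65
α = (k/(k−1))·(1 − Σσᵢ²/total variance) = (6/5)·(1 − 7.25/21.65) = 0.798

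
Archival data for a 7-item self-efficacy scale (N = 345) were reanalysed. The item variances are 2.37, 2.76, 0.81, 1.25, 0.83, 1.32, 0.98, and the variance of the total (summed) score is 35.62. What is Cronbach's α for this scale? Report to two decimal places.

Cronbach's α = 0.83

sum of item variances = 2.37 + 2.76 + 0.81 + 1.25 + 0.83 + 1.32 + 0.98 = 10.32
α = (k/(k−1))·(1 − sum of item variances/total variance) = (7/6)·(1 − 10.32/35.62) = 0.83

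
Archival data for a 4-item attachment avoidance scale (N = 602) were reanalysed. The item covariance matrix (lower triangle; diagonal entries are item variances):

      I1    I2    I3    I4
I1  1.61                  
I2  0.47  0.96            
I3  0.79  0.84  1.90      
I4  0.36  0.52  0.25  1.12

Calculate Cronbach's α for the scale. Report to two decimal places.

ΣVar(i) = 1.61 + 0.96 + 1.90 + 1.12 = 5.59
Sum of the distinct covariances = 3.23
σ²_T = 5.59 + 2 × 3.23 = 12.05
α = (k/(k−1))·(1 − ΣVar(i)/σ²_T) = (4/3)·(1 − 5.59/12.05) = 0.71

α = 0.71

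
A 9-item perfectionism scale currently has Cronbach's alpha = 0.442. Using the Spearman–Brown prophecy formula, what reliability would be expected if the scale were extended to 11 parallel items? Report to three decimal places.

Length factor m = 11/9 = 1.2222
α' = m·α / (1 + (m−1)·α)
   = 11/9 × 0.442 / (1 + (11/9 − 1) × 0.442)
   = 0.5402 / 1.0982 = 0.492

predicted reliability = 0.492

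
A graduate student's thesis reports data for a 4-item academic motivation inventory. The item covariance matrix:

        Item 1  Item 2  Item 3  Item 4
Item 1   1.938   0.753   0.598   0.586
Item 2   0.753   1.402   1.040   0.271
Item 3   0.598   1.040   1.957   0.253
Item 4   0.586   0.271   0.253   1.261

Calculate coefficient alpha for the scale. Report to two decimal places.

sum of item variances = 1.938 + 1.402 + 1.957 + 1.261 = 6.558
Sum of the distinct covariances = 3.501
Var(T) = 6.558 + 2 × 3.501 = 13.560
α = (k/(k−1))·(1 − sum of item variances/Var(T)) = (4/3)·(1 − 6.558/13.560) = 0.69

coefficient alpha = 0.69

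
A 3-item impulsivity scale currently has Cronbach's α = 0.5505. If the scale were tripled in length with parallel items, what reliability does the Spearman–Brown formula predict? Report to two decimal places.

predicted reliability = 0.79

Length factor m = 3
α' = m·α / (1 + (m−1)·α)
   = 3 × 0.5505 / (1 + (3 − 1) × 0.5505)
   = 1.6515 / 2.1010 = 0.79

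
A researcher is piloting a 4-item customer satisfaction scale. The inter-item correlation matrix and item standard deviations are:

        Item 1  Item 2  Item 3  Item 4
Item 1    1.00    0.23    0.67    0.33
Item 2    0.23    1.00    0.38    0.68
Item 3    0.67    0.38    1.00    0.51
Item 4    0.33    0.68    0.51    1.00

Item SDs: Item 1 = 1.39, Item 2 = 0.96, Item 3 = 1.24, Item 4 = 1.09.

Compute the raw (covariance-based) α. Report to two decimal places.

Σσ²ᵢ = 1.39² + 0.96² + 1.24² + 1.09² = 5.5794
Covariances σ_ij = r_ij · s_i · s_j:
  σ(Item 1,Item 2) = 0.23 × 1.39 × 0.96 = 0.3069
  σ(Item 1,Item 3) = 0.67 × 1.39 × 1.24 = 1.1548
  σ(Item 1,Item 4) = 0.33 × 1.39 × 1.09 = 0.5000
  σ(Item 2,Item 3) = 0.38 × 0.96 × 1.24 = 0.4524
  σ(Item 2,Item 4) = 0.68 × 0.96 × 1.09 = 0.7116
  σ(Item 3,Item 4) = 0.51 × 1.24 × 1.09 = 0.6893
σ²_T = Σσ²ᵢ + 2·Σσ_ij = 5.5794 + 2 × 3.8150 = 13.2094
α = (4/3)·(1 − 5.5794/13.2094) = 0.77

α = 0.77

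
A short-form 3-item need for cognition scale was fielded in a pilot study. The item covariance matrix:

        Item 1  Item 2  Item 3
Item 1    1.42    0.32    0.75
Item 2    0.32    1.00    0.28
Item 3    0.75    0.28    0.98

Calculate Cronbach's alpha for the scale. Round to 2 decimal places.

Cronbach's alpha = 0.66

ΣVar(i) = 1.42 + 1.00 + 0.98 = 3.40
Sum of off-diagonal covariances = 1.35
total variance = 3.40 + 2 × 1.35 = 6.10
α = (k/(k−1))·(1 − ΣVar(i)/total variance) = (3/2)·(1 − 3.40/6.10) = 0.66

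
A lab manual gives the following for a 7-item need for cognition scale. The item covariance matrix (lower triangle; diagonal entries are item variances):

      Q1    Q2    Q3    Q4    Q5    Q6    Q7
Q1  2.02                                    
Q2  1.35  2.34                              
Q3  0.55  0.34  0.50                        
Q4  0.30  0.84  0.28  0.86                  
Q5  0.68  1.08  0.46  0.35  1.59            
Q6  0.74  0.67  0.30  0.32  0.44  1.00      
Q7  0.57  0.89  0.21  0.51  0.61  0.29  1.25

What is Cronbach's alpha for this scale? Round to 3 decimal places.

ΣVar(i) = 2.02 + 2.34 + 0.50 + 0.86 + 1.59 + 1.00 + 1.25 = 9.56
Sum of the distinct covariances = 11.78
total variance = 9.56 + 2 × 11.78 = 33.12
α = (k/(k−1))·(1 − ΣVar(i)/total variance) = (7/6)·(1 − 9.56/33.12) = 0.830

Cronbach's alpha = 0.830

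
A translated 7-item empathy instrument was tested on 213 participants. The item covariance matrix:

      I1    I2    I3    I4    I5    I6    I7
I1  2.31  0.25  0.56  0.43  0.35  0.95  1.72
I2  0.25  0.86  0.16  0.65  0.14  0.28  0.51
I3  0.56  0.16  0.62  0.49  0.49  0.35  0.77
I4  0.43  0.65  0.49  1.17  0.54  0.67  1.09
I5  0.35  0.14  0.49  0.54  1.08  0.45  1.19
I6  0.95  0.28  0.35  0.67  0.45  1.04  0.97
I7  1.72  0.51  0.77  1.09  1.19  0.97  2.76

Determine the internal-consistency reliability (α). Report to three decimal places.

ΣVar(i) = 2.31 + 0.86 + 0.62 + 1.17 + 1.08 + 1.04 + 2.76 = 9.84
Σ_{i<j} σ_ij = 13.01
Var(T) = 9.84 + 2 × 13.01 = 35.86
α = (k/(k−1))·(1 − ΣVar(i)/Var(T)) = (7/6)·(1 − 9.84/35.86) = 0.847

α = 0.847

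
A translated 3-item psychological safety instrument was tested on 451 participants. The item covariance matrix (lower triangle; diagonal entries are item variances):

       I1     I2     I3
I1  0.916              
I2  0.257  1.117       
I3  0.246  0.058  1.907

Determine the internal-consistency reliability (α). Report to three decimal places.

ΣVar(i) = 0.916 + 1.117 + 1.907 = 3.940
Sum of off-diagonal covariances = 0.561
total variance = 3.940 + 2 × 0.561 = 5.062
α = (k/(k−1))·(1 − ΣVar(i)/total variance) = (3/2)·(1 − 3.940/5.062) = 0.332

α = 0.332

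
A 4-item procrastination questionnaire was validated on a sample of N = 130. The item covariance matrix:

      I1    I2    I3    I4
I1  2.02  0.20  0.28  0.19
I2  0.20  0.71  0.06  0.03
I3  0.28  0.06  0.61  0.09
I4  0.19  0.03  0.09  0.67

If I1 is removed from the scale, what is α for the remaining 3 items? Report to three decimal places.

α = 0.230

Remaining items: I2, I3, I4 (k = 3).
ΣVar(i) = 0.71 + 0.61 + 0.67 = 1.99
σ²_T = 1.99 + 2 × 0.18 = 2.35
α (item deleted) = (3/2)·(1 − 1.99/2.35) = 0.230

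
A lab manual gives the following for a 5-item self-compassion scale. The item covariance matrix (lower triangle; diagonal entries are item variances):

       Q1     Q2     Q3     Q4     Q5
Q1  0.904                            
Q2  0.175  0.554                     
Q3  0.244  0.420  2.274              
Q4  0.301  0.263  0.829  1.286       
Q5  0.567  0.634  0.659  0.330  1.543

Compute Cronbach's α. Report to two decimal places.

Σσᵢ² = 0.904 + 0.554 + 2.274 + 1.286 + 1.543 = 6.561
Sum of the distinct covariances = 4.422
σ²_T = 6.561 + 2 × 4.422 = 15.405
α = (k/(k−1))·(1 − Σσᵢ²/σ²_T) = (5/4)·(1 − 6.561/15.405) = 0.72

Cronbach's α = 0.72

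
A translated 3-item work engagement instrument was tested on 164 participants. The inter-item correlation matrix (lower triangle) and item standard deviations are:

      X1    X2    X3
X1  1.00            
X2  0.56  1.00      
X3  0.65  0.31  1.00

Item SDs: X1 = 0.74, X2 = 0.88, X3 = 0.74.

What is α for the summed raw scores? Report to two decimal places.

Σσ²ᵢ = 0.74² + 0.88² + 0.74² = 1.8696
Covariances σ_ij = r_ij · s_i · s_j:
  σ(X1,X2) = 0.56 × 0.74 × 0.88 = 0.3647
  σ(X1,X3) = 0.65 × 0.74 × 0.74 = 0.3559
  σ(X2,X3) = 0.31 × 0.88 × 0.74 = 0.2019
σ²_T = Σσ²ᵢ + 2·Σσ_ij = 1.8696 + 2 × 0.9225 = 3.7146
α = (3/2)·(1 − 1.8696/3.7146) = 0.75

α = 0.75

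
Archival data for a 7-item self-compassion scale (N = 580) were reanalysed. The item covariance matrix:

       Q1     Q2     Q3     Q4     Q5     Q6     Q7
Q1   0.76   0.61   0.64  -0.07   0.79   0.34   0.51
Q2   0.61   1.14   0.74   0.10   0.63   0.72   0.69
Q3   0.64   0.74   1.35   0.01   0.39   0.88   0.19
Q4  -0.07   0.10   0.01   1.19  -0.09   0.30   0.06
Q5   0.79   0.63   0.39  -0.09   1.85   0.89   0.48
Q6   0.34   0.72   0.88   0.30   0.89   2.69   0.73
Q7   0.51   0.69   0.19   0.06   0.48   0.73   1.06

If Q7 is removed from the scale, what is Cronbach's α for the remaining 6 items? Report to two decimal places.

Remaining items: Q1, Q2, Q3, Q4, Q5, Q6 (k = 6).
Σσᵢ² = 0.76 + 1.14 + 1.35 + 1.19 + 1.85 + 2.69 = 8.98
Var(T) = 8.98 + 2 × 6.88 = 22.74
α (item deleted) = (6/5)·(1 − 8.98/22.74) = 0.73

α = 0.73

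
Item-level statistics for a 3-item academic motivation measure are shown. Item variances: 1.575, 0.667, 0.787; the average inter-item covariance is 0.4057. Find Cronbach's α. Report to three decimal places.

Cronbach's α = 0.668

sum of item variances = 1.575 + 0.667 + 0.787 = 3.029
Sum of the 3 distinct covariances = 3 × 0.4057 = 1.2171
σ²_total = sum of item variances + 2·Σcov = 3.029 + 2 × 1.2171 = 5.4632
α = (3/2)·(1 − 3.029/5.4632) = 0.668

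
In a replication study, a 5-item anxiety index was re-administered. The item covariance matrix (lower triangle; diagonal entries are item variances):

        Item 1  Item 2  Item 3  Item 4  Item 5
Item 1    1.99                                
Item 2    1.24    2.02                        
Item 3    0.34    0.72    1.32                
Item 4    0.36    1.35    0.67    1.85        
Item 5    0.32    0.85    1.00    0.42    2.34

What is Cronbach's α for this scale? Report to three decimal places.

Σσᵢ² = 1.99 + 2.02 + 1.32 + 1.85 + 2.34 = 9.52
Sum of the distinct covariances = 7.27
Var(T) = 9.52 + 2 × 7.27 = 24.06
α = (k/(k−1))·(1 − Σσᵢ²/Var(T)) = (5/4)·(1 − 9.52/24.06) = 0.755

Cronbach's α = 0.755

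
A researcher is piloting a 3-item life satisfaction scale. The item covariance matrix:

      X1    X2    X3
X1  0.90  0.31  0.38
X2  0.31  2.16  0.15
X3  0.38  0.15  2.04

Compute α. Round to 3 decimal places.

Σσᵢ² = 0.90 + 2.16 + 2.04 = 5.10
Σ_{i<j} σ_ij = 0.84
Var(T) = 5.10 + 2 × 0.84 = 6.78
α = (k/(k−1))·(1 − Σσᵢ²/Var(T)) = (3/2)·(1 − 5.10/6.78) = 0.372

α = 0.372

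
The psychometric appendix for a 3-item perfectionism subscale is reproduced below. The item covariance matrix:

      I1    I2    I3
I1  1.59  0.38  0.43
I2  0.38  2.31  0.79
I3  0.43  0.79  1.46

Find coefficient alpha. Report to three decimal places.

coefficient alpha = 0.561

sum of item variances = 1.59 + 2.31 + 1.46 = 5.36
Σ_{i<j} σ_ij = 1.60
Var(T) = 5.36 + 2 × 1.60 = 8.56
α = (k/(k−1))·(1 − sum of item variances/Var(T)) = (3/2)·(1 − 5.36/8.56) = 0.561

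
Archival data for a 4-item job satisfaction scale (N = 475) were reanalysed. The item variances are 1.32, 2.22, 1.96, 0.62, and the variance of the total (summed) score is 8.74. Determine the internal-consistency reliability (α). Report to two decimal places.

α = 0.40

ΣVar(i) = 1.32 + 2.22 + 1.96 + 0.62 = 6.12
α = (k/(k−1))·(1 − ΣVar(i)/σ²_total) = (4/3)·(1 − 6.12/8.74) = 0.40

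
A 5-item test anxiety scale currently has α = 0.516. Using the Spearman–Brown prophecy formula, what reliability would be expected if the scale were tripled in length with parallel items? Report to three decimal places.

predicted reliability = 0.762

Length factor m = 3
α' = m·α / (1 + (m−1)·α)
   = 3 × 0.516 / (1 + (3 − 1) × 0.516)
   = 1.5480 / 2.0320 = 0.762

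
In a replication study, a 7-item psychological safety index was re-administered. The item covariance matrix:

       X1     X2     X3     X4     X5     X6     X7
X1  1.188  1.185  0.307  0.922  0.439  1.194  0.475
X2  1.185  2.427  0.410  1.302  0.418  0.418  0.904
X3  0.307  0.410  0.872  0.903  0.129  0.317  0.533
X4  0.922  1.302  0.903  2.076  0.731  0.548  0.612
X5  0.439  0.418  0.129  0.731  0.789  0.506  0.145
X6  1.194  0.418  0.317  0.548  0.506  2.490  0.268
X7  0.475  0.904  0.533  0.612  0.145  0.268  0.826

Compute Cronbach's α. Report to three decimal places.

ΣVar(i) = 1.188 + 2.427 + 0.872 + 2.076 + 0.789 + 2.490 + 0.826 = 10.668
Σ_{i<j} σ_ij = 12.666
Var(T) = 10.668 + 2 × 12.666 = 36.000
α = (k/(k−1))·(1 − ΣVar(i)/Var(T)) = (7/6)·(1 − 10.668/36.000) = 0.821

α = 0.821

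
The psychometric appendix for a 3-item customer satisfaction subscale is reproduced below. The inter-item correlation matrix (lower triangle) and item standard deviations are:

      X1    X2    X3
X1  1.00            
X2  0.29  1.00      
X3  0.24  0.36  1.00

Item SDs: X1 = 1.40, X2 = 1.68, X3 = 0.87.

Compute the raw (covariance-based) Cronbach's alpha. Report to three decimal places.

Σσ²ᵢ = 1.40² + 1.68² + 0.87² = 5.5393
Covariances σ_ij = r_ij · s_i · s_j:
  σ(X1,X2) = 0.29 × 1.40 × 1.68 = 0.6821
  σ(X1,X3) = 0.24 × 1.40 × 0.87 = 0.2923
  σ(X2,X3) = 0.36 × 1.68 × 0.87 = 0.5262
σ²_T = Σσ²ᵢ + 2·Σσ_ij = 5.5393 + 2 × 1.5006 = 8.5405
α = (3/2)·(1 − 5.5393/8.5405) = 0.527

α = 0.527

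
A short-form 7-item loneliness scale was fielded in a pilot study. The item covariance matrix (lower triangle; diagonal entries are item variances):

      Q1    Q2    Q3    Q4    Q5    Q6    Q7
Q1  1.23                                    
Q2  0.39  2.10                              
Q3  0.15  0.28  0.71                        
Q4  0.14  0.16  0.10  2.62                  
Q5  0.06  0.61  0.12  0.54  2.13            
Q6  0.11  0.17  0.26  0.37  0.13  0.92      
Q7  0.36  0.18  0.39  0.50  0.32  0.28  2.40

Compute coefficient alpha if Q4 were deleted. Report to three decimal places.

Remaining items: Q1, Q2, Q3, Q5, Q6, Q7 (k = 6).
Σσ²ᵢ = 1.23 + 2.10 + 0.71 + 2.13 + 0.92 + 2.40 = 9.49
σ²_total = 9.49 + 2 × 3.81 = 17.11
α (item deleted) = (6/5)·(1 − 9.49/17.11) = 0.534

α = 0.534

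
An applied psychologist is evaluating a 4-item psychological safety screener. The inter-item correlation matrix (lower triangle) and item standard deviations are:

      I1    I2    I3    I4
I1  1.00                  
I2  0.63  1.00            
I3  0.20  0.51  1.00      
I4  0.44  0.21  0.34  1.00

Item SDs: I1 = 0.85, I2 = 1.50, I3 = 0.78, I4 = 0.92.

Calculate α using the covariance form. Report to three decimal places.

Σσ²ᵢ = 0.85² + 1.50² + 0.78² + 0.92² = 4.4273
Covariances σ_ij = r_ij · s_i · s_j:
  σ(I1,I2) = 0.63 × 0.85 × 1.50 = 0.8033
  σ(I1,I3) = 0.20 × 0.85 × 0.78 = 0.1326
  σ(I1,I4) = 0.44 × 0.85 × 0.92 = 0.3441
  σ(I2,I3) = 0.51 × 1.50 × 0.78 = 0.5967
  σ(I2,I4) = 0.21 × 1.50 × 0.92 = 0.2898
  σ(I3,I4) = 0.34 × 0.78 × 0.92 = 0.2440
σ²_T = Σσ²ᵢ + 2·Σσ_ij = 4.4273 + 2 × 2.4105 = 9.2483
α = (4/3)·(1 − 4.4273/9.2483) = 0.695

α = 0.695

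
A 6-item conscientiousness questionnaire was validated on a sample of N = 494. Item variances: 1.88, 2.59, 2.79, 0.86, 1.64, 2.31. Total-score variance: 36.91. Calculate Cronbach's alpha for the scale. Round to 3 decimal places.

Cronbach's alpha = 0.808

sum of item variances = 1.88 + 2.59 + 2.79 + 0.86 + 1.64 + 2.31 = 12.07
α = (k/(k−1))·(1 − sum of item variances/Var(T)) = (6/5)·(1 − 12.07/36.91) = 0.808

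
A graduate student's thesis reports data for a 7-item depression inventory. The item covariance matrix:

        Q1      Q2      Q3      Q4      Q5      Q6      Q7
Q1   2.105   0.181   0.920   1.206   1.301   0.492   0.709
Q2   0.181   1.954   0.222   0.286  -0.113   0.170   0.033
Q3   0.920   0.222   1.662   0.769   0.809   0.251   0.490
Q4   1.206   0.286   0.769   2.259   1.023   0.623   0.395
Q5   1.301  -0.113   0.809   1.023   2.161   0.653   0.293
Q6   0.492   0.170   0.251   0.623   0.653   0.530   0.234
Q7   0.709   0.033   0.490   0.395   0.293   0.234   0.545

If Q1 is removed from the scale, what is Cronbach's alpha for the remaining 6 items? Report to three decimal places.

Remaining items: Q2, Q3, Q4, Q5, Q6, Q7 (k = 6).
Σσ²ᵢ = 1.954 + 1.662 + 2.259 + 2.161 + 0.530 + 0.545 = 9.111
σ²_T = 9.111 + 2 × 6.138 = 21.387
α (item deleted) = (6/5)·(1 − 9.111/21.387) = 0.689

Cronbach's alpha = 0.689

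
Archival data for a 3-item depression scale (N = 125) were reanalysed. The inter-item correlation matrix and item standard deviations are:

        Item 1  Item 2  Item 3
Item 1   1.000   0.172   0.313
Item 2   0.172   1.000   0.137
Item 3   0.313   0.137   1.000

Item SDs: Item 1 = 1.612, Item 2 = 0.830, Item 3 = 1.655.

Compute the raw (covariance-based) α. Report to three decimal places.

α = 0.441

Σσ²ᵢ = 1.612² + 0.830² + 1.655² = 6.0265
Covariances σ_ij = r_ij · s_i · s_j:
  σ(Item 1,Item 2) = 0.172 × 1.612 × 0.830 = 0.2301
  σ(Item 1,Item 3) = 0.313 × 1.612 × 1.655 = 0.8350
  σ(Item 2,Item 3) = 0.137 × 0.830 × 1.655 = 0.1882
σ²_T = Σσ²ᵢ + 2·Σσ_ij = 6.0265 + 2 × 1.2533 = 8.5331
α = (3/2)·(1 − 6.0265/8.5331) = 0.441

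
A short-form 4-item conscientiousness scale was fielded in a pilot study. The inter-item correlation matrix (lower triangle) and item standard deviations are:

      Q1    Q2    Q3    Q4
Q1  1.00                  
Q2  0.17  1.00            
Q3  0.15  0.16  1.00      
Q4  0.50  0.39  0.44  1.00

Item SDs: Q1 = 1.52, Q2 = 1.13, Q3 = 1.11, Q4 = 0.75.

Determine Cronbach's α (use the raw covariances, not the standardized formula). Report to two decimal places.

Σσ²ᵢ = 1.52² + 1.13² + 1.11² + 0.75² = 5.3819
Covariances σ_ij = r_ij · s_i · s_j:
  σ(Q1,Q2) = 0.17 × 1.52 × 1.13 = 0.2920
  σ(Q1,Q3) = 0.15 × 1.52 × 1.11 = 0.2531
  σ(Q1,Q4) = 0.50 × 1.52 × 0.75 = 0.5700
  σ(Q2,Q3) = 0.16 × 1.13 × 1.11 = 0.2007
  σ(Q2,Q4) = 0.39 × 1.13 × 0.75 = 0.3305
  σ(Q3,Q4) = 0.44 × 1.11 × 0.75 = 0.3663
σ²_T = Σσ²ᵢ + 2·Σσ_ij = 5.3819 + 2 × 2.0126 = 9.4071
α = (4/3)·(1 − 5.3819/9.4071) = 0.57

Cronbach's α = 0.57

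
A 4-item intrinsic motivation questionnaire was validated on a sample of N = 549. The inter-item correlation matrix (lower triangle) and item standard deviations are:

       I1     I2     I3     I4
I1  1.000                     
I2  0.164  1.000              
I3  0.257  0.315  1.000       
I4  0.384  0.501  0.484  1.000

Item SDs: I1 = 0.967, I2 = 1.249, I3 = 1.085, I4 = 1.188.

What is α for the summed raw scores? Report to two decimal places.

α = 0.69

Σσ²ᵢ = 0.967² + 1.249² + 1.085² + 1.188² = 5.0837
Covariances σ_ij = r_ij · s_i · s_j:
  σ(I1,I2) = 0.164 × 0.967 × 1.249 = 0.1981
  σ(I1,I3) = 0.257 × 0.967 × 1.085 = 0.2696
  σ(I1,I4) = 0.384 × 0.967 × 1.188 = 0.4411
  σ(I2,I3) = 0.315 × 1.249 × 1.085 = 0.4269
  σ(I2,I4) = 0.501 × 1.249 × 1.188 = 0.7434
  σ(I3,I4) = 0.484 × 1.085 × 1.188 = 0.6239
σ²_T = Σσ²ᵢ + 2·Σσ_ij = 5.0837 + 2 × 2.7030 = 10.4897
α = (4/3)·(1 − 5.0837/10.4897) = 0.69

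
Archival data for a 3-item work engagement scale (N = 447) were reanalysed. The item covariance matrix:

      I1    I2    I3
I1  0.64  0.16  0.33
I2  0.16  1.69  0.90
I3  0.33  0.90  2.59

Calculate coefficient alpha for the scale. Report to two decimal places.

sum of item variances = 0.64 + 1.69 + 2.59 = 4.92
Sum of the distinct covariances = 1.39
Var(T) = 4.92 + 2 × 1.39 = 7.70
α = (k/(k−1))·(1 − sum of item variances/Var(T)) = (3/2)·(1 − 4.92/7.70) = 0.54

coefficient alpha = 0.54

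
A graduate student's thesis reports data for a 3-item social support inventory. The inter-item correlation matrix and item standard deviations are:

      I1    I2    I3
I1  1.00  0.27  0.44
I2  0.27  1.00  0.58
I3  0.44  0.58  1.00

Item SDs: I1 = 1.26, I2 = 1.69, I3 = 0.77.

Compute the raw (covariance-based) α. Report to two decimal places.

Σσ²ᵢ = 1.26² + 1.69² + 0.77² = 5.0366
Covariances σ_ij = r_ij · s_i · s_j:
  σ(I1,I2) = 0.27 × 1.26 × 1.69 = 0.5749
  σ(I1,I3) = 0.44 × 1.26 × 0.77 = 0.4269
  σ(I2,I3) = 0.58 × 1.69 × 0.77 = 0.7548
σ²_T = Σσ²ᵢ + 2·Σσ_ij = 5.0366 + 2 × 1.7566 = 8.5498
α = (3/2)·(1 − 5.0366/8.5498) = 0.62

α = 0.62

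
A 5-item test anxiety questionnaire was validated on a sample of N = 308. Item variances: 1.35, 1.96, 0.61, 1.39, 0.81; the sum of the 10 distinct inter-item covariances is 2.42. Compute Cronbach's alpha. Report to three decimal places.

Σσᵢ² = 1.35 + 1.96 + 0.61 + 1.39 + 0.81 = 6.12
Sum of distinct covariances = 2.42
total variance = Σσᵢ² + 2·Σcov = 6.12 + 2 × 2.42 = 10.96
α = (5/4)·(1 − 6.12/10.96) = 0.552

Cronbach's alpha = 0.552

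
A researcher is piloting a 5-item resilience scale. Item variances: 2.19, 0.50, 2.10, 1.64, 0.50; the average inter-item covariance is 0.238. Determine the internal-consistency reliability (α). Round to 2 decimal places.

Σσ²ᵢ = 2.19 + 0.50 + 2.10 + 1.64 + 0.50 = 6.93
Sum of the 10 distinct covariances = 10 × 0.238 = 2.380
total variance = Σσ²ᵢ + 2·Σcov = 6.93 + 2 × 2.380 = 11.690
α = (5/4)·(1 − 6.93/11.690) = 0.51

α = 0.51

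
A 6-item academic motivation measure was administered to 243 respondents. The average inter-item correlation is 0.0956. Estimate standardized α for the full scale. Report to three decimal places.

standardized α = 0.388

Standardized α = k·r̄ / (1 + (k−1)·r̄) = 6 × 0.0956 / (1 + 5 × 0.0956)
  = 0.5736 / 1.4780 = 0.388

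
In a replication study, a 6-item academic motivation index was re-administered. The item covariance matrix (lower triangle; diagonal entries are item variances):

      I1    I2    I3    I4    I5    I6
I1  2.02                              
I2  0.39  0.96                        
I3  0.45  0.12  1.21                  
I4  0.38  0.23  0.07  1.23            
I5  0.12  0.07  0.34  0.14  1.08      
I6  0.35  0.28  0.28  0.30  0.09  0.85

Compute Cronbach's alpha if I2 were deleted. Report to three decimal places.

α = 0.551

Remaining items: I1, I3, I4, I5, I6 (k = 5).
ΣVar(i) = 2.02 + 1.21 + 1.23 + 1.08 + 0.85 = 6.39
Var(T) = 6.39 + 2 × 2.52 = 11.43
α (item deleted) = (5/4)·(1 − 6.39/11.43) = 0.551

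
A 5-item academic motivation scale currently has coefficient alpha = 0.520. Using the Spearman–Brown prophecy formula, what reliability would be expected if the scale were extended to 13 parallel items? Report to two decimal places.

predicted reliability = 0.74

Length factor m = 13/5 = 2.6000
α' = m·α / (1 + (m−1)·α)
   = 13/5 × 0.520 / (1 + (13/5 − 1) × 0.520)
   = 1.3520 / 1.8320 = 0.74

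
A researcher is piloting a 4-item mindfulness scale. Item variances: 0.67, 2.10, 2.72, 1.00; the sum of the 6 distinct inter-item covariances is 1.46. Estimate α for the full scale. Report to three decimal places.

ΣVar(i) = 0.67 + 2.10 + 2.72 + 1.00 = 6.49
Sum of distinct covariances = 1.46
Var(T) = ΣVar(i) + 2·Σcov = 6.49 + 2 × 1.46 = 9.41
α = (4/3)·(1 − 6.49/9.41) = 0.414

α = 0.414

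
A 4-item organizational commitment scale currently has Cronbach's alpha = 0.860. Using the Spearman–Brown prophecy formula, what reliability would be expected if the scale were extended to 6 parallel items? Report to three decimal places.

Length factor m = 6/4 = 1.5000
α' = m·α / (1 + (m−1)·α)
   = 6/4 × 0.860 / (1 + (6/4 − 1) × 0.860)
   = 1.2900 / 1.4300 = 0.902

predicted reliability = 0.902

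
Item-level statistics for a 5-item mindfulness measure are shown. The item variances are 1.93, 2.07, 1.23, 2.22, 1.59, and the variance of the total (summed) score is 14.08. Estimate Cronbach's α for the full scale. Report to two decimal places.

sum of item variances = 1.93 + 2.07 + 1.23 + 2.22 + 1.59 = 9.04
α = (k/(k−1))·(1 − sum of item variances/total variance) = (5/4)·(1 − 9.04/14.08) = 0.45

Cronbach's α = 0.45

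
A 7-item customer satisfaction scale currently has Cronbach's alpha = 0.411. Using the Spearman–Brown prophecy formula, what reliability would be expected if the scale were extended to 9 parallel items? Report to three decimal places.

Length factor m = 9/7 = 1.2857
α' = m·α / (1 + (m−1)·α)
   = 9/7 × 0.411 / (1 + (9/7 − 1) × 0.411)
   = 0.5284 / 1.1174 = 0.473

predicted reliability = 0.473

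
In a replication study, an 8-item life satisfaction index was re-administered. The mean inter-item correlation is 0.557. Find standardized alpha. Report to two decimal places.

standardized alpha = 0.91

Standardized α = k·r̄ / (1 + (k−1)·r̄) = 8 × 0.557 / (1 + 7 × 0.557)
  = 4.4560 / 4.8990 = 0.91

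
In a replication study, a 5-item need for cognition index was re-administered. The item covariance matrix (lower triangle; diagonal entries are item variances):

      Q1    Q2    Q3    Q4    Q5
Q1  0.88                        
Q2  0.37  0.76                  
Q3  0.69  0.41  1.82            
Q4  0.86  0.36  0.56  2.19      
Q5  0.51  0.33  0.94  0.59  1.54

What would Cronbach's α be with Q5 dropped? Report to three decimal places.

α = 0.713

Remaining items: Q1, Q2, Q3, Q4 (k = 4).
Σσ²ᵢ = 0.88 + 0.76 + 1.82 + 2.19 = 5.65
total variance = 5.65 + 2 × 3.25 = 12.15
α (item deleted) = (4/3)·(1 − 5.65/12.15) = 0.713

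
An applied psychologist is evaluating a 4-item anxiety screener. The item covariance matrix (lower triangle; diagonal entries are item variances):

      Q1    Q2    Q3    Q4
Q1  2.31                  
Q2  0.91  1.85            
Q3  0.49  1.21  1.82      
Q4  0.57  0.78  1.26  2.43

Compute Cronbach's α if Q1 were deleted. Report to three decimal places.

Cronbach's α = 0.774

Remaining items: Q2, Q3, Q4 (k = 3).
Σσ²ᵢ = 1.85 + 1.82 + 2.43 = 6.10
Var(T) = 6.10 + 2 × 3.25 = 12.60
α (item deleted) = (3/2)·(1 − 6.10/12.60) = 0.774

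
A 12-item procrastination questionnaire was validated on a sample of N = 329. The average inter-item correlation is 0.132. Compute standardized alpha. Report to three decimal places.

standardized alpha = 0.646

Standardized α = k·r̄ / (1 + (k−1)·r̄) = 12 × 0.132 / (1 + 11 × 0.132)
  = 1.5840 / 2.4520 = 0.646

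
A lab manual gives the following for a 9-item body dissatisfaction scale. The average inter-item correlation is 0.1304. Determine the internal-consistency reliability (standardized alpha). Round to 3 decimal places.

α = 0.574

Standardized α = k·r̄ / (1 + (k−1)·r̄) = 9 × 0.1304 / (1 + 8 × 0.1304)
  = 1.1736 / 2.0432 = 0.574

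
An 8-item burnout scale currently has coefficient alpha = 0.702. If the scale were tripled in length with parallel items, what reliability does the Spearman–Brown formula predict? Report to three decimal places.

Length factor m = 3
α' = m·α / (1 + (m−1)·α)
   = 3 × 0.702 / (1 + (3 − 1) × 0.702)
   = 2.1060 / 2.4040 = 0.876

predicted reliability = 0.876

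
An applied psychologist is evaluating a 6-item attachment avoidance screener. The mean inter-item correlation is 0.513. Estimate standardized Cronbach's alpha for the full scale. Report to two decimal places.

Standardized α = k·r̄ / (1 + (k−1)·r̄) = 6 × 0.513 / (1 + 5 × 0.513)
  = 3.0780 / 3.5650 = 0.86

standardized Cronbach's alpha = 0.86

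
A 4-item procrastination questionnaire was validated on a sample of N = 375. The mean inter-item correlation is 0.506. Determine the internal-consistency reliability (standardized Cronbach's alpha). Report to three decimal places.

Standardized α = k·r̄ / (1 + (k−1)·r̄) = 4 × 0.506 / (1 + 3 × 0.506)
  = 2.0240 / 2.5180 = 0.804

standardized Cronbach's alpha = 0.804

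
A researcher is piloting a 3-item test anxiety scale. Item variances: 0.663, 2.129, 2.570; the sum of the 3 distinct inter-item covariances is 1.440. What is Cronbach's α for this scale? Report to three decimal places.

Σσᵢ² = 0.663 + 2.129 + 2.570 = 5.362
Sum of distinct covariances = 1.440
total variance = Σσᵢ² + 2·Σcov = 5.362 + 2 × 1.440 = 8.242
α = (3/2)·(1 − 5.362/8.242) = 0.524

Cronbach's α = 0.524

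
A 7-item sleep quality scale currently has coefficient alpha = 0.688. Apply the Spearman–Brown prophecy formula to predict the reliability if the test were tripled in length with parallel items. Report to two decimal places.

predicted reliability = 0.87

Length factor m = 3
α' = m·α / (1 + (m−1)·α)
   = 3 × 0.688 / (1 + (3 − 1) × 0.688)
   = 2.0640 / 2.3760 = 0.87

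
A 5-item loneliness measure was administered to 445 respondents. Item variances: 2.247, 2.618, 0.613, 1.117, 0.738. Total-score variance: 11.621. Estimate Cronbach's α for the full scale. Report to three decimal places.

sum of item variances = 2.247 + 2.618 + 0.613 + 1.117 + 0.738 = 7.333
α = (k/(k−1))·(1 − sum of item variances/Var(T)) = (5/4)·(1 − 7.333/11.621) = 0.461

Cronbach's α = 0.461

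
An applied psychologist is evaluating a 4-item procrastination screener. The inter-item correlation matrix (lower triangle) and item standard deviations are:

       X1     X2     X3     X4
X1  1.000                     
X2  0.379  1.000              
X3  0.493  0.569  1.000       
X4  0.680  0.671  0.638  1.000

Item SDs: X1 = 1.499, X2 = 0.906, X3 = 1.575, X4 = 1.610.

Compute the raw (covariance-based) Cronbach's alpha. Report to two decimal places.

Σσ²ᵢ = 1.499² + 0.906² + 1.575² + 1.610² = 8.1406
Covariances σ_ij = r_ij · s_i · s_j:
  σ(X1,X2) = 0.379 × 1.499 × 0.906 = 0.5147
  σ(X1,X3) = 0.493 × 1.499 × 1.575 = 1.1639
  σ(X1,X4) = 0.680 × 1.499 × 1.610 = 1.6411
  σ(X2,X3) = 0.569 × 0.906 × 1.575 = 0.8119
  σ(X2,X4) = 0.671 × 0.906 × 1.610 = 0.9788
  σ(X3,X4) = 0.638 × 1.575 × 1.610 = 1.6178
σ²_T = Σσ²ᵢ + 2·Σσ_ij = 8.1406 + 2 × 6.7282 = 21.5970
α = (4/3)·(1 − 8.1406/21.5970) = 0.83

Cronbach's alpha = 0.83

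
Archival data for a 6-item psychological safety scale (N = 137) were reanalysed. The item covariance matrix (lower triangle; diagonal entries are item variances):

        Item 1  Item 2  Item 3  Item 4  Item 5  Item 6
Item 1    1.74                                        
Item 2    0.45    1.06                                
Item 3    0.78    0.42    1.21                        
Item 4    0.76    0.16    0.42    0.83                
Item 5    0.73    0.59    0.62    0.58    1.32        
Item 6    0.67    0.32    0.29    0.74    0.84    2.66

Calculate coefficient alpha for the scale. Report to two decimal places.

sum of item variances = 1.74 + 1.06 + 1.21 + 0.83 + 1.32 + 2.66 = 8.82
Σ_{i<j} σ_ij = 8.37
Var(T) = 8.82 + 2 × 8.37 = 25.56
α = (k/(k−1))·(1 − sum of item variances/Var(T)) = (6/5)·(1 − 8.82/25.56) = 0.79

α = 0.79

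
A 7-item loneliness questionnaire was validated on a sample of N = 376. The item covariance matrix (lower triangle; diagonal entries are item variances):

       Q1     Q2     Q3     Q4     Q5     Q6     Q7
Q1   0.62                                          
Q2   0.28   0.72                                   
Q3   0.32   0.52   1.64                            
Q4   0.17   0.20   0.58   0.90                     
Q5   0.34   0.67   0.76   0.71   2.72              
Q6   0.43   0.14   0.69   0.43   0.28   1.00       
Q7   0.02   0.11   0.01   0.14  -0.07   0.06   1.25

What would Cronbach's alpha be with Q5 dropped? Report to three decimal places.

Cronbach's alpha = 0.687

Remaining items: Q1, Q2, Q3, Q4, Q6, Q7 (k = 6).
Σσ²ᵢ = 0.62 + 0.72 + 1.64 + 0.90 + 1.00 + 1.25 = 6.13
Var(T) = 6.13 + 2 × 4.10 = 14.33
α (item deleted) = (6/5)·(1 − 6.13/14.33) = 0.687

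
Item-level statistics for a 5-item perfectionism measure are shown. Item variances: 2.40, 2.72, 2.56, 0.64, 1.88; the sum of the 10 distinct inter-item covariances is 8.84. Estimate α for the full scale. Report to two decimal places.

Σσ²ᵢ = 2.40 + 2.72 + 2.56 + 0.64 + 1.88 = 10.20
Sum of distinct covariances = 8.84
Var(T) = Σσ²ᵢ + 2·Σcov = 10.20 + 2 × 8.84 = 27.88
α = (5/4)·(1 − 10.20/27.88) = 0.79

α = 0.79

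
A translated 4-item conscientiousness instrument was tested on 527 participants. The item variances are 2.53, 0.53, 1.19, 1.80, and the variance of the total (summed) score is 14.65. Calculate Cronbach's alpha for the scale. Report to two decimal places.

Σσᵢ² = 2.53 + 0.53 + 1.19 + 1.80 = 6.05
α = (k/(k−1))·(1 − Σσᵢ²/σ²_T) = (4/3)·(1 − 6.05/14.65) = 0.78

α = 0.78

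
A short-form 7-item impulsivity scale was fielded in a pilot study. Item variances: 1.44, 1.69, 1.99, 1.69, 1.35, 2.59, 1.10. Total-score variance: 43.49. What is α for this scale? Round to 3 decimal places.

ΣVar(i) = 1.44 + 1.69 + 1.99 + 1.69 + 1.35 + 2.59 + 1.10 = 11.85
α = (k/(k−1))·(1 − ΣVar(i)/σ²_T) = (7/6)·(1 − 11.85/43.49) = 0.849

α = 0.849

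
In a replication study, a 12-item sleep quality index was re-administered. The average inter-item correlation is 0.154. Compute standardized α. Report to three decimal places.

α = 0.686

Standardized α = k·r̄ / (1 + (k−1)·r̄) = 12 × 0.154 / (1 + 11 × 0.154)
  = 1.8480 / 2.6940 = 0.686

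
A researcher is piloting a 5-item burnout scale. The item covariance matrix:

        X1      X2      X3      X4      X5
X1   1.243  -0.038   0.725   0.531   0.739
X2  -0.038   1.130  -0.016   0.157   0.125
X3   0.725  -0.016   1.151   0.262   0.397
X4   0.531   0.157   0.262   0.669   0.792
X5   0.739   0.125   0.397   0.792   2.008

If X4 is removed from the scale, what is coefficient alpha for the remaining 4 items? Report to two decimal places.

Remaining items: X1, X2, X3, X5 (k = 4).
Σσ²ᵢ = 1.243 + 1.130 + 1.151 + 2.008 = 5.532
total variance = 5.532 + 2 × 1.932 = 9.396
α (item deleted) = (4/3)·(1 − 5.532/9.396) = 0.55

α = 0.55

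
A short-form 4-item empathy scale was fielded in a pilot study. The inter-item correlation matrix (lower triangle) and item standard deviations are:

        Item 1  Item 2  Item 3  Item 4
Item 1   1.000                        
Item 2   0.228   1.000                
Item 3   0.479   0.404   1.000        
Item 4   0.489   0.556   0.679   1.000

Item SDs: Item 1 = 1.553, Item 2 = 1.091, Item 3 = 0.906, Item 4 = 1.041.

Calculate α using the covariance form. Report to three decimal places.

α = 0.748

Σσ²ᵢ = 1.553² + 1.091² + 0.906² + 1.041² = 5.5066
Covariances σ_ij = r_ij · s_i · s_j:
  σ(Item 1,Item 2) = 0.228 × 1.553 × 1.091 = 0.3863
  σ(Item 1,Item 3) = 0.479 × 1.553 × 0.906 = 0.6740
  σ(Item 1,Item 4) = 0.489 × 1.553 × 1.041 = 0.7906
  σ(Item 2,Item 3) = 0.404 × 1.091 × 0.906 = 0.3993
  σ(Item 2,Item 4) = 0.556 × 1.091 × 1.041 = 0.6315
  σ(Item 3,Item 4) = 0.679 × 0.906 × 1.041 = 0.6404
σ²_T = Σσ²ᵢ + 2·Σσ_ij = 5.5066 + 2 × 3.5221 = 12.5508
α = (4/3)·(1 − 5.5066/12.5508) = 0.748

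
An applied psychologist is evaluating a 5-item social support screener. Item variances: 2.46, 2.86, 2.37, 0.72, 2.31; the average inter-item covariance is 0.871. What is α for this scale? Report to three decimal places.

Σσᵢ² = 2.46 + 2.86 + 2.37 + 0.72 + 2.31 = 10.72
Sum of the 10 distinct covariances = 10 × 0.871 = 8.710
σ²_T = Σσᵢ² + 2·Σcov = 10.72 + 2 × 8.710 = 28.140
α = (5/4)·(1 − 10.72/28.140) = 0.774

α = 0.774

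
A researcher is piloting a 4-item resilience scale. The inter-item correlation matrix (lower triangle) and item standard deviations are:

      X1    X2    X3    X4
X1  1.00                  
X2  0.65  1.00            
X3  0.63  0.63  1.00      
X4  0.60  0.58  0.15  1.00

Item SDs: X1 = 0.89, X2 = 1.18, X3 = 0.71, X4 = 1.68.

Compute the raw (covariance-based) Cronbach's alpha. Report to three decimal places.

α = 0.776

Σσ²ᵢ = 0.89² + 1.18² + 0.71² + 1.68² = 5.5110
Covariances σ_ij = r_ij · s_i · s_j:
  σ(X1,X2) = 0.65 × 0.89 × 1.18 = 0.6826
  σ(X1,X3) = 0.63 × 0.89 × 0.71 = 0.3981
  σ(X1,X4) = 0.60 × 0.89 × 1.68 = 0.8971
  σ(X2,X3) = 0.63 × 1.18 × 0.71 = 0.5278
  σ(X2,X4) = 0.58 × 1.18 × 1.68 = 1.1498
  σ(X3,X4) = 0.15 × 0.71 × 1.68 = 0.1789
σ²_T = Σσ²ᵢ + 2·Σσ_ij = 5.5110 + 2 × 3.8343 = 13.1796
α = (4/3)·(1 − 5.5110/13.1796) = 0.776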